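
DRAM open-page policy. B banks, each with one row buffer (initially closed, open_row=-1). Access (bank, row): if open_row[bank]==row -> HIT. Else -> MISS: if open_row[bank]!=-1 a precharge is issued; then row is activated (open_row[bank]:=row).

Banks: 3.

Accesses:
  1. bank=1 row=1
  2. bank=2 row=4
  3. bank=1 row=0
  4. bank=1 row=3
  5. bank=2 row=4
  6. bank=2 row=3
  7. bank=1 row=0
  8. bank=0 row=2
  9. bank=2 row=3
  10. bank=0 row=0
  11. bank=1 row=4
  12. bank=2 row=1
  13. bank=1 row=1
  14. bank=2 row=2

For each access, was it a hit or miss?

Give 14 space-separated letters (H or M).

Acc 1: bank1 row1 -> MISS (open row1); precharges=0
Acc 2: bank2 row4 -> MISS (open row4); precharges=0
Acc 3: bank1 row0 -> MISS (open row0); precharges=1
Acc 4: bank1 row3 -> MISS (open row3); precharges=2
Acc 5: bank2 row4 -> HIT
Acc 6: bank2 row3 -> MISS (open row3); precharges=3
Acc 7: bank1 row0 -> MISS (open row0); precharges=4
Acc 8: bank0 row2 -> MISS (open row2); precharges=4
Acc 9: bank2 row3 -> HIT
Acc 10: bank0 row0 -> MISS (open row0); precharges=5
Acc 11: bank1 row4 -> MISS (open row4); precharges=6
Acc 12: bank2 row1 -> MISS (open row1); precharges=7
Acc 13: bank1 row1 -> MISS (open row1); precharges=8
Acc 14: bank2 row2 -> MISS (open row2); precharges=9

Answer: M M M M H M M M H M M M M M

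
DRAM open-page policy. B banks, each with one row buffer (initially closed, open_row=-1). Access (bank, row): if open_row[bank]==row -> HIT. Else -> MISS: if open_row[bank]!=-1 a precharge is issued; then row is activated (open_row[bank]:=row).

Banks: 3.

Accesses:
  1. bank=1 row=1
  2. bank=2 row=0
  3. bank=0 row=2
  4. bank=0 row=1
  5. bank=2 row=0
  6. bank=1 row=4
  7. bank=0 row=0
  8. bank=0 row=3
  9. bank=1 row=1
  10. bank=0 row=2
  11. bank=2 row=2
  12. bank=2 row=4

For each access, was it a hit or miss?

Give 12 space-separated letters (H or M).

Acc 1: bank1 row1 -> MISS (open row1); precharges=0
Acc 2: bank2 row0 -> MISS (open row0); precharges=0
Acc 3: bank0 row2 -> MISS (open row2); precharges=0
Acc 4: bank0 row1 -> MISS (open row1); precharges=1
Acc 5: bank2 row0 -> HIT
Acc 6: bank1 row4 -> MISS (open row4); precharges=2
Acc 7: bank0 row0 -> MISS (open row0); precharges=3
Acc 8: bank0 row3 -> MISS (open row3); precharges=4
Acc 9: bank1 row1 -> MISS (open row1); precharges=5
Acc 10: bank0 row2 -> MISS (open row2); precharges=6
Acc 11: bank2 row2 -> MISS (open row2); precharges=7
Acc 12: bank2 row4 -> MISS (open row4); precharges=8

Answer: M M M M H M M M M M M M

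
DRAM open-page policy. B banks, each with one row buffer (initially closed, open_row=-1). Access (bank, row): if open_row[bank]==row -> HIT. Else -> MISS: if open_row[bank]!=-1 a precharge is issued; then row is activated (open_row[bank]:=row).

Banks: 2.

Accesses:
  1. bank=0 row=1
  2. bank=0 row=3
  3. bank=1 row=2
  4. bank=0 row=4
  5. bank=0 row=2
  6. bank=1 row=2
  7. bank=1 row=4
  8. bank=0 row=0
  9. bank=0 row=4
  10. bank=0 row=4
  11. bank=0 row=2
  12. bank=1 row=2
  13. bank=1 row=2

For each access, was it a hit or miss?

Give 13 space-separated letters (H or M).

Answer: M M M M M H M M M H M M H

Derivation:
Acc 1: bank0 row1 -> MISS (open row1); precharges=0
Acc 2: bank0 row3 -> MISS (open row3); precharges=1
Acc 3: bank1 row2 -> MISS (open row2); precharges=1
Acc 4: bank0 row4 -> MISS (open row4); precharges=2
Acc 5: bank0 row2 -> MISS (open row2); precharges=3
Acc 6: bank1 row2 -> HIT
Acc 7: bank1 row4 -> MISS (open row4); precharges=4
Acc 8: bank0 row0 -> MISS (open row0); precharges=5
Acc 9: bank0 row4 -> MISS (open row4); precharges=6
Acc 10: bank0 row4 -> HIT
Acc 11: bank0 row2 -> MISS (open row2); precharges=7
Acc 12: bank1 row2 -> MISS (open row2); precharges=8
Acc 13: bank1 row2 -> HIT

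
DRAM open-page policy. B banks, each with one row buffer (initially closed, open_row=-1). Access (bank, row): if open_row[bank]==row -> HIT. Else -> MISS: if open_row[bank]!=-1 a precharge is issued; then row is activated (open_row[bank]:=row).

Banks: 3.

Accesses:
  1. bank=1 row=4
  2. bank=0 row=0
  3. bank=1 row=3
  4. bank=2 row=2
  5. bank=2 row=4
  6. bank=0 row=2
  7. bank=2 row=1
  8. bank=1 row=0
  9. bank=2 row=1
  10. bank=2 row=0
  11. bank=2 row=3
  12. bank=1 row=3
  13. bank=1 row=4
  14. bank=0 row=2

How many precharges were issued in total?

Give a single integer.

Answer: 9

Derivation:
Acc 1: bank1 row4 -> MISS (open row4); precharges=0
Acc 2: bank0 row0 -> MISS (open row0); precharges=0
Acc 3: bank1 row3 -> MISS (open row3); precharges=1
Acc 4: bank2 row2 -> MISS (open row2); precharges=1
Acc 5: bank2 row4 -> MISS (open row4); precharges=2
Acc 6: bank0 row2 -> MISS (open row2); precharges=3
Acc 7: bank2 row1 -> MISS (open row1); precharges=4
Acc 8: bank1 row0 -> MISS (open row0); precharges=5
Acc 9: bank2 row1 -> HIT
Acc 10: bank2 row0 -> MISS (open row0); precharges=6
Acc 11: bank2 row3 -> MISS (open row3); precharges=7
Acc 12: bank1 row3 -> MISS (open row3); precharges=8
Acc 13: bank1 row4 -> MISS (open row4); precharges=9
Acc 14: bank0 row2 -> HIT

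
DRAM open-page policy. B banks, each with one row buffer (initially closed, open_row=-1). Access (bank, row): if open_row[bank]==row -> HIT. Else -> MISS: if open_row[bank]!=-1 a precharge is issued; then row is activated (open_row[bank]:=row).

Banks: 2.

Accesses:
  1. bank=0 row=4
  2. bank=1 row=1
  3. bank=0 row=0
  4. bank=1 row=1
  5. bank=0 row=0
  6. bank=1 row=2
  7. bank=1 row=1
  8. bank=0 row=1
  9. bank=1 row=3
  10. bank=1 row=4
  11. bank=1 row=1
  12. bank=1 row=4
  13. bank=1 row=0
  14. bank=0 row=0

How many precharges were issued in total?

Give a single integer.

Answer: 10

Derivation:
Acc 1: bank0 row4 -> MISS (open row4); precharges=0
Acc 2: bank1 row1 -> MISS (open row1); precharges=0
Acc 3: bank0 row0 -> MISS (open row0); precharges=1
Acc 4: bank1 row1 -> HIT
Acc 5: bank0 row0 -> HIT
Acc 6: bank1 row2 -> MISS (open row2); precharges=2
Acc 7: bank1 row1 -> MISS (open row1); precharges=3
Acc 8: bank0 row1 -> MISS (open row1); precharges=4
Acc 9: bank1 row3 -> MISS (open row3); precharges=5
Acc 10: bank1 row4 -> MISS (open row4); precharges=6
Acc 11: bank1 row1 -> MISS (open row1); precharges=7
Acc 12: bank1 row4 -> MISS (open row4); precharges=8
Acc 13: bank1 row0 -> MISS (open row0); precharges=9
Acc 14: bank0 row0 -> MISS (open row0); precharges=10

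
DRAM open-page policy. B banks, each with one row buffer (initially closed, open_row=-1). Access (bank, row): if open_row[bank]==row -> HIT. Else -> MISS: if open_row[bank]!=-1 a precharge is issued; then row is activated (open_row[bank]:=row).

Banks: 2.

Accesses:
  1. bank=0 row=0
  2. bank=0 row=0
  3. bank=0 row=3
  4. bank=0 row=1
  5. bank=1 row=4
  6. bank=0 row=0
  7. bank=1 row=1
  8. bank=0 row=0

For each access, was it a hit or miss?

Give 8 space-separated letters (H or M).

Answer: M H M M M M M H

Derivation:
Acc 1: bank0 row0 -> MISS (open row0); precharges=0
Acc 2: bank0 row0 -> HIT
Acc 3: bank0 row3 -> MISS (open row3); precharges=1
Acc 4: bank0 row1 -> MISS (open row1); precharges=2
Acc 5: bank1 row4 -> MISS (open row4); precharges=2
Acc 6: bank0 row0 -> MISS (open row0); precharges=3
Acc 7: bank1 row1 -> MISS (open row1); precharges=4
Acc 8: bank0 row0 -> HIT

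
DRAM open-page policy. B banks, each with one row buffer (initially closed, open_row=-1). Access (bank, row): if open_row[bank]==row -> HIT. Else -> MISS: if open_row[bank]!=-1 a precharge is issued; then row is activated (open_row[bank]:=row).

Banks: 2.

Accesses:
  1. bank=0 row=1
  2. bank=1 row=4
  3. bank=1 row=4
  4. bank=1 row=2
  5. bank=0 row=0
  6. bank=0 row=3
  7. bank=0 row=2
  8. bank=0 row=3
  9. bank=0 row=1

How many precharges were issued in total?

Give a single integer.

Acc 1: bank0 row1 -> MISS (open row1); precharges=0
Acc 2: bank1 row4 -> MISS (open row4); precharges=0
Acc 3: bank1 row4 -> HIT
Acc 4: bank1 row2 -> MISS (open row2); precharges=1
Acc 5: bank0 row0 -> MISS (open row0); precharges=2
Acc 6: bank0 row3 -> MISS (open row3); precharges=3
Acc 7: bank0 row2 -> MISS (open row2); precharges=4
Acc 8: bank0 row3 -> MISS (open row3); precharges=5
Acc 9: bank0 row1 -> MISS (open row1); precharges=6

Answer: 6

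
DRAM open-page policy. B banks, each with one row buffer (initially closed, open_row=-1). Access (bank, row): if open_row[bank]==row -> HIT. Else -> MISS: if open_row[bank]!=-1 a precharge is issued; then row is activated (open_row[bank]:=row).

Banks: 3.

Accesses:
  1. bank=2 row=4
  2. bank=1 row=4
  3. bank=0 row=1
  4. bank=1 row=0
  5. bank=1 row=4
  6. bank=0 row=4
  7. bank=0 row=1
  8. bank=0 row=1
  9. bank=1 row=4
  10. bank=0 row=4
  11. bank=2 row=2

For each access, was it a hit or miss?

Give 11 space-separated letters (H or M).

Acc 1: bank2 row4 -> MISS (open row4); precharges=0
Acc 2: bank1 row4 -> MISS (open row4); precharges=0
Acc 3: bank0 row1 -> MISS (open row1); precharges=0
Acc 4: bank1 row0 -> MISS (open row0); precharges=1
Acc 5: bank1 row4 -> MISS (open row4); precharges=2
Acc 6: bank0 row4 -> MISS (open row4); precharges=3
Acc 7: bank0 row1 -> MISS (open row1); precharges=4
Acc 8: bank0 row1 -> HIT
Acc 9: bank1 row4 -> HIT
Acc 10: bank0 row4 -> MISS (open row4); precharges=5
Acc 11: bank2 row2 -> MISS (open row2); precharges=6

Answer: M M M M M M M H H M M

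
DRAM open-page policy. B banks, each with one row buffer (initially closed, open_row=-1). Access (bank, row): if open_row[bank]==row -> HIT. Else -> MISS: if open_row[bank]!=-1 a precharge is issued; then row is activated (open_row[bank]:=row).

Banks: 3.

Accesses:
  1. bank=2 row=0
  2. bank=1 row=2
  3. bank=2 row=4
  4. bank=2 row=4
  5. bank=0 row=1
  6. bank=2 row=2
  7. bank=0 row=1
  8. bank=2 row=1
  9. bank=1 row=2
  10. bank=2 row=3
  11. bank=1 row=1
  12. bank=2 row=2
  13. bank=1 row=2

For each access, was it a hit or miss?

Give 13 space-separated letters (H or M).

Acc 1: bank2 row0 -> MISS (open row0); precharges=0
Acc 2: bank1 row2 -> MISS (open row2); precharges=0
Acc 3: bank2 row4 -> MISS (open row4); precharges=1
Acc 4: bank2 row4 -> HIT
Acc 5: bank0 row1 -> MISS (open row1); precharges=1
Acc 6: bank2 row2 -> MISS (open row2); precharges=2
Acc 7: bank0 row1 -> HIT
Acc 8: bank2 row1 -> MISS (open row1); precharges=3
Acc 9: bank1 row2 -> HIT
Acc 10: bank2 row3 -> MISS (open row3); precharges=4
Acc 11: bank1 row1 -> MISS (open row1); precharges=5
Acc 12: bank2 row2 -> MISS (open row2); precharges=6
Acc 13: bank1 row2 -> MISS (open row2); precharges=7

Answer: M M M H M M H M H M M M M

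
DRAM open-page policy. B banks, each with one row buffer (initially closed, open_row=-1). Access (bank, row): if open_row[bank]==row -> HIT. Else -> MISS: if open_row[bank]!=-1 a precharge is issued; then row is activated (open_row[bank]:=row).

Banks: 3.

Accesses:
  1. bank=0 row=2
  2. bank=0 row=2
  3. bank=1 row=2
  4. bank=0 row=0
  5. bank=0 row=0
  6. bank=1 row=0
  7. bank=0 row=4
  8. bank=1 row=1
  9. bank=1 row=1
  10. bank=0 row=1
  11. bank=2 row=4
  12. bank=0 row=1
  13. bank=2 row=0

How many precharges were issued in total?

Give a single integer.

Answer: 6

Derivation:
Acc 1: bank0 row2 -> MISS (open row2); precharges=0
Acc 2: bank0 row2 -> HIT
Acc 3: bank1 row2 -> MISS (open row2); precharges=0
Acc 4: bank0 row0 -> MISS (open row0); precharges=1
Acc 5: bank0 row0 -> HIT
Acc 6: bank1 row0 -> MISS (open row0); precharges=2
Acc 7: bank0 row4 -> MISS (open row4); precharges=3
Acc 8: bank1 row1 -> MISS (open row1); precharges=4
Acc 9: bank1 row1 -> HIT
Acc 10: bank0 row1 -> MISS (open row1); precharges=5
Acc 11: bank2 row4 -> MISS (open row4); precharges=5
Acc 12: bank0 row1 -> HIT
Acc 13: bank2 row0 -> MISS (open row0); precharges=6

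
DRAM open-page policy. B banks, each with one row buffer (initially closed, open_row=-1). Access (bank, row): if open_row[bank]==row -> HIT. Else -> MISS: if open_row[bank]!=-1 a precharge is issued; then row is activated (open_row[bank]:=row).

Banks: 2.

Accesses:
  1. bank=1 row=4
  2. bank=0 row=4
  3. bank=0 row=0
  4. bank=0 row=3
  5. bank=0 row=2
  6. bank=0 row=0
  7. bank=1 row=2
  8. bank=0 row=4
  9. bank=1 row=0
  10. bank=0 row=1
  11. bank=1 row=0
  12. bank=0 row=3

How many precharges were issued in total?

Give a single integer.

Answer: 9

Derivation:
Acc 1: bank1 row4 -> MISS (open row4); precharges=0
Acc 2: bank0 row4 -> MISS (open row4); precharges=0
Acc 3: bank0 row0 -> MISS (open row0); precharges=1
Acc 4: bank0 row3 -> MISS (open row3); precharges=2
Acc 5: bank0 row2 -> MISS (open row2); precharges=3
Acc 6: bank0 row0 -> MISS (open row0); precharges=4
Acc 7: bank1 row2 -> MISS (open row2); precharges=5
Acc 8: bank0 row4 -> MISS (open row4); precharges=6
Acc 9: bank1 row0 -> MISS (open row0); precharges=7
Acc 10: bank0 row1 -> MISS (open row1); precharges=8
Acc 11: bank1 row0 -> HIT
Acc 12: bank0 row3 -> MISS (open row3); precharges=9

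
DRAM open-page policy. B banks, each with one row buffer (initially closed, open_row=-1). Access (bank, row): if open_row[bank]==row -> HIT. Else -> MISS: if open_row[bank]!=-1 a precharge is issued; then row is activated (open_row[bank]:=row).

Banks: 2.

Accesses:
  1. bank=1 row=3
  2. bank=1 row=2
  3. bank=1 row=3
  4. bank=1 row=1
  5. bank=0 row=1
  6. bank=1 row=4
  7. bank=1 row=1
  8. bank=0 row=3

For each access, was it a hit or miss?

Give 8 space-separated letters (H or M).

Answer: M M M M M M M M

Derivation:
Acc 1: bank1 row3 -> MISS (open row3); precharges=0
Acc 2: bank1 row2 -> MISS (open row2); precharges=1
Acc 3: bank1 row3 -> MISS (open row3); precharges=2
Acc 4: bank1 row1 -> MISS (open row1); precharges=3
Acc 5: bank0 row1 -> MISS (open row1); precharges=3
Acc 6: bank1 row4 -> MISS (open row4); precharges=4
Acc 7: bank1 row1 -> MISS (open row1); precharges=5
Acc 8: bank0 row3 -> MISS (open row3); precharges=6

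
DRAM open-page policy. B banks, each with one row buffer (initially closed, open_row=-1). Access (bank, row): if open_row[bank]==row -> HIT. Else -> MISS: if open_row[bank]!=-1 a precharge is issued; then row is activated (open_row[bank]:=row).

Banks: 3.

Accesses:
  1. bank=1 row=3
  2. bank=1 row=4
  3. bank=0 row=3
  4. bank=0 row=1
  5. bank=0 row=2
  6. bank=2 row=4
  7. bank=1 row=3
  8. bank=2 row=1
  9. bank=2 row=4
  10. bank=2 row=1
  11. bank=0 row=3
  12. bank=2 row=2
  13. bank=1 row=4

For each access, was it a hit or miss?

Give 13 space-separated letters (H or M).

Acc 1: bank1 row3 -> MISS (open row3); precharges=0
Acc 2: bank1 row4 -> MISS (open row4); precharges=1
Acc 3: bank0 row3 -> MISS (open row3); precharges=1
Acc 4: bank0 row1 -> MISS (open row1); precharges=2
Acc 5: bank0 row2 -> MISS (open row2); precharges=3
Acc 6: bank2 row4 -> MISS (open row4); precharges=3
Acc 7: bank1 row3 -> MISS (open row3); precharges=4
Acc 8: bank2 row1 -> MISS (open row1); precharges=5
Acc 9: bank2 row4 -> MISS (open row4); precharges=6
Acc 10: bank2 row1 -> MISS (open row1); precharges=7
Acc 11: bank0 row3 -> MISS (open row3); precharges=8
Acc 12: bank2 row2 -> MISS (open row2); precharges=9
Acc 13: bank1 row4 -> MISS (open row4); precharges=10

Answer: M M M M M M M M M M M M M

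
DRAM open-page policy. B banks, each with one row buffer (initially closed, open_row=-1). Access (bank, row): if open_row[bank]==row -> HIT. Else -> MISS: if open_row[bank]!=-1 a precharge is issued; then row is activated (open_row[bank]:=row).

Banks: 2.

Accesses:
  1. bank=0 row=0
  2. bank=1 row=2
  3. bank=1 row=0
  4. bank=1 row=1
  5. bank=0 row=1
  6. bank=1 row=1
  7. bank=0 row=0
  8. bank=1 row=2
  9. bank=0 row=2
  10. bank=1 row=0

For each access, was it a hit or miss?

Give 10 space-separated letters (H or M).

Answer: M M M M M H M M M M

Derivation:
Acc 1: bank0 row0 -> MISS (open row0); precharges=0
Acc 2: bank1 row2 -> MISS (open row2); precharges=0
Acc 3: bank1 row0 -> MISS (open row0); precharges=1
Acc 4: bank1 row1 -> MISS (open row1); precharges=2
Acc 5: bank0 row1 -> MISS (open row1); precharges=3
Acc 6: bank1 row1 -> HIT
Acc 7: bank0 row0 -> MISS (open row0); precharges=4
Acc 8: bank1 row2 -> MISS (open row2); precharges=5
Acc 9: bank0 row2 -> MISS (open row2); precharges=6
Acc 10: bank1 row0 -> MISS (open row0); precharges=7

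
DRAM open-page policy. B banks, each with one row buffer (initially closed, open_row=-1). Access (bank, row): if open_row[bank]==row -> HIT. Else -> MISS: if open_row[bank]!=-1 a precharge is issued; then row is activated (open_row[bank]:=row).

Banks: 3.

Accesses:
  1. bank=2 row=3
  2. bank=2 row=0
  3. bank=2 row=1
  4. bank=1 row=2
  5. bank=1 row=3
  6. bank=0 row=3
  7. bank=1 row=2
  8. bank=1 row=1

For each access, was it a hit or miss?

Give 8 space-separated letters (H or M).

Acc 1: bank2 row3 -> MISS (open row3); precharges=0
Acc 2: bank2 row0 -> MISS (open row0); precharges=1
Acc 3: bank2 row1 -> MISS (open row1); precharges=2
Acc 4: bank1 row2 -> MISS (open row2); precharges=2
Acc 5: bank1 row3 -> MISS (open row3); precharges=3
Acc 6: bank0 row3 -> MISS (open row3); precharges=3
Acc 7: bank1 row2 -> MISS (open row2); precharges=4
Acc 8: bank1 row1 -> MISS (open row1); precharges=5

Answer: M M M M M M M M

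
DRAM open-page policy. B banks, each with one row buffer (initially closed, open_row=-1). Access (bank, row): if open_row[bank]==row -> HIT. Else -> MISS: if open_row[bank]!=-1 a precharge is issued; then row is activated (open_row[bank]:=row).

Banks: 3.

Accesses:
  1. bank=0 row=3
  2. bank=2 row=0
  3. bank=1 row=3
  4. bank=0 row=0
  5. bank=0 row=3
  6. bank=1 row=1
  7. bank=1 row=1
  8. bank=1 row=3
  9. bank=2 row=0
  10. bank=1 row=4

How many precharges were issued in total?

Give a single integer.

Acc 1: bank0 row3 -> MISS (open row3); precharges=0
Acc 2: bank2 row0 -> MISS (open row0); precharges=0
Acc 3: bank1 row3 -> MISS (open row3); precharges=0
Acc 4: bank0 row0 -> MISS (open row0); precharges=1
Acc 5: bank0 row3 -> MISS (open row3); precharges=2
Acc 6: bank1 row1 -> MISS (open row1); precharges=3
Acc 7: bank1 row1 -> HIT
Acc 8: bank1 row3 -> MISS (open row3); precharges=4
Acc 9: bank2 row0 -> HIT
Acc 10: bank1 row4 -> MISS (open row4); precharges=5

Answer: 5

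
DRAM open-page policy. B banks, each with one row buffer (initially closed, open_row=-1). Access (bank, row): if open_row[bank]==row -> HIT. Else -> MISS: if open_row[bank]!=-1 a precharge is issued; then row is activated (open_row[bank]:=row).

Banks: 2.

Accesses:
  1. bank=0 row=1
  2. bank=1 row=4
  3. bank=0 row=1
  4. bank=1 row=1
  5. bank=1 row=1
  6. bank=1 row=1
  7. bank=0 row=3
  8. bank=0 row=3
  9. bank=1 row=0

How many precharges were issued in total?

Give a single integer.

Answer: 3

Derivation:
Acc 1: bank0 row1 -> MISS (open row1); precharges=0
Acc 2: bank1 row4 -> MISS (open row4); precharges=0
Acc 3: bank0 row1 -> HIT
Acc 4: bank1 row1 -> MISS (open row1); precharges=1
Acc 5: bank1 row1 -> HIT
Acc 6: bank1 row1 -> HIT
Acc 7: bank0 row3 -> MISS (open row3); precharges=2
Acc 8: bank0 row3 -> HIT
Acc 9: bank1 row0 -> MISS (open row0); precharges=3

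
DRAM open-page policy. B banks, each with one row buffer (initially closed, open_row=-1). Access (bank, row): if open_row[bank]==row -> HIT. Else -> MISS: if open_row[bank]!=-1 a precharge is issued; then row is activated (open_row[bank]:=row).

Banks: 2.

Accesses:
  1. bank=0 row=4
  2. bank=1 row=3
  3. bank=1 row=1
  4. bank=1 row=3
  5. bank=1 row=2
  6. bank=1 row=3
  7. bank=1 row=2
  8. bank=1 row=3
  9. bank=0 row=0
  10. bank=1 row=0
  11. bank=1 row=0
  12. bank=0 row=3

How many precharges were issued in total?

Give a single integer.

Answer: 9

Derivation:
Acc 1: bank0 row4 -> MISS (open row4); precharges=0
Acc 2: bank1 row3 -> MISS (open row3); precharges=0
Acc 3: bank1 row1 -> MISS (open row1); precharges=1
Acc 4: bank1 row3 -> MISS (open row3); precharges=2
Acc 5: bank1 row2 -> MISS (open row2); precharges=3
Acc 6: bank1 row3 -> MISS (open row3); precharges=4
Acc 7: bank1 row2 -> MISS (open row2); precharges=5
Acc 8: bank1 row3 -> MISS (open row3); precharges=6
Acc 9: bank0 row0 -> MISS (open row0); precharges=7
Acc 10: bank1 row0 -> MISS (open row0); precharges=8
Acc 11: bank1 row0 -> HIT
Acc 12: bank0 row3 -> MISS (open row3); precharges=9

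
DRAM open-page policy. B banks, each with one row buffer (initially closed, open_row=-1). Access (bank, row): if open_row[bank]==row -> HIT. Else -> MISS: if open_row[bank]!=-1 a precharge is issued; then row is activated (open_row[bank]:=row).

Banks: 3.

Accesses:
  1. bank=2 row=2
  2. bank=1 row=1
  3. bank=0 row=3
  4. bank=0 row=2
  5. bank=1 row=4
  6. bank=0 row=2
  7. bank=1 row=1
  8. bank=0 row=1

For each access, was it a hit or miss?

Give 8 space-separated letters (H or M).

Acc 1: bank2 row2 -> MISS (open row2); precharges=0
Acc 2: bank1 row1 -> MISS (open row1); precharges=0
Acc 3: bank0 row3 -> MISS (open row3); precharges=0
Acc 4: bank0 row2 -> MISS (open row2); precharges=1
Acc 5: bank1 row4 -> MISS (open row4); precharges=2
Acc 6: bank0 row2 -> HIT
Acc 7: bank1 row1 -> MISS (open row1); precharges=3
Acc 8: bank0 row1 -> MISS (open row1); precharges=4

Answer: M M M M M H M M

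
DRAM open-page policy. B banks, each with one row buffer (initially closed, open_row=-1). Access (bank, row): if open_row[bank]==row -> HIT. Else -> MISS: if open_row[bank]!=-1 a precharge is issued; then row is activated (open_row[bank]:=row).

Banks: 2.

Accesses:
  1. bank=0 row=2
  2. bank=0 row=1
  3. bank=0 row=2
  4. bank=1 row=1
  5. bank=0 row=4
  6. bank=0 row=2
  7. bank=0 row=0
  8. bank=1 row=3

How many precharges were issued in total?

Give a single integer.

Answer: 6

Derivation:
Acc 1: bank0 row2 -> MISS (open row2); precharges=0
Acc 2: bank0 row1 -> MISS (open row1); precharges=1
Acc 3: bank0 row2 -> MISS (open row2); precharges=2
Acc 4: bank1 row1 -> MISS (open row1); precharges=2
Acc 5: bank0 row4 -> MISS (open row4); precharges=3
Acc 6: bank0 row2 -> MISS (open row2); precharges=4
Acc 7: bank0 row0 -> MISS (open row0); precharges=5
Acc 8: bank1 row3 -> MISS (open row3); precharges=6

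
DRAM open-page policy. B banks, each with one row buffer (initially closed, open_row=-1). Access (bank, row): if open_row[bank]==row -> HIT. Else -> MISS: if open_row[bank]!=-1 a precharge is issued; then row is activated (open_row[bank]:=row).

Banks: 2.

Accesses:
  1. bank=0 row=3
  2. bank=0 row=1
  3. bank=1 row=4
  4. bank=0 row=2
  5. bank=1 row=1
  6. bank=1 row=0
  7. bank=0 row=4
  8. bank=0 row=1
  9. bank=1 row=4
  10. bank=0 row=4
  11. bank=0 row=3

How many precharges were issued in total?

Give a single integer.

Acc 1: bank0 row3 -> MISS (open row3); precharges=0
Acc 2: bank0 row1 -> MISS (open row1); precharges=1
Acc 3: bank1 row4 -> MISS (open row4); precharges=1
Acc 4: bank0 row2 -> MISS (open row2); precharges=2
Acc 5: bank1 row1 -> MISS (open row1); precharges=3
Acc 6: bank1 row0 -> MISS (open row0); precharges=4
Acc 7: bank0 row4 -> MISS (open row4); precharges=5
Acc 8: bank0 row1 -> MISS (open row1); precharges=6
Acc 9: bank1 row4 -> MISS (open row4); precharges=7
Acc 10: bank0 row4 -> MISS (open row4); precharges=8
Acc 11: bank0 row3 -> MISS (open row3); precharges=9

Answer: 9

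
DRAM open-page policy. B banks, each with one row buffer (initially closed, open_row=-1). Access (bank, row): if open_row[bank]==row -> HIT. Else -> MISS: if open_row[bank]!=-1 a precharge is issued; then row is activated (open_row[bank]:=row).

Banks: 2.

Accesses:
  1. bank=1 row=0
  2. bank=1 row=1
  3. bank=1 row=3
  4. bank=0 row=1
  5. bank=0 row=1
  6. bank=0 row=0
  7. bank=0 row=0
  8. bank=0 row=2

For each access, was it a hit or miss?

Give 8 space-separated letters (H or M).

Acc 1: bank1 row0 -> MISS (open row0); precharges=0
Acc 2: bank1 row1 -> MISS (open row1); precharges=1
Acc 3: bank1 row3 -> MISS (open row3); precharges=2
Acc 4: bank0 row1 -> MISS (open row1); precharges=2
Acc 5: bank0 row1 -> HIT
Acc 6: bank0 row0 -> MISS (open row0); precharges=3
Acc 7: bank0 row0 -> HIT
Acc 8: bank0 row2 -> MISS (open row2); precharges=4

Answer: M M M M H M H M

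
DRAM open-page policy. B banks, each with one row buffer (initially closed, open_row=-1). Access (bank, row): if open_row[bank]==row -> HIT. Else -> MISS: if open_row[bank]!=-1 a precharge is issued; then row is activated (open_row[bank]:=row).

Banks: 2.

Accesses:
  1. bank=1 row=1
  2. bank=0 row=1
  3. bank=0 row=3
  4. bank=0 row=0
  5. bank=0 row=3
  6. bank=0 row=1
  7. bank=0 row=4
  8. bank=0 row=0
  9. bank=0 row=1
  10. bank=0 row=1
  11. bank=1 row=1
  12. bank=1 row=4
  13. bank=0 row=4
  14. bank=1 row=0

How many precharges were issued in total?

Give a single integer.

Answer: 10

Derivation:
Acc 1: bank1 row1 -> MISS (open row1); precharges=0
Acc 2: bank0 row1 -> MISS (open row1); precharges=0
Acc 3: bank0 row3 -> MISS (open row3); precharges=1
Acc 4: bank0 row0 -> MISS (open row0); precharges=2
Acc 5: bank0 row3 -> MISS (open row3); precharges=3
Acc 6: bank0 row1 -> MISS (open row1); precharges=4
Acc 7: bank0 row4 -> MISS (open row4); precharges=5
Acc 8: bank0 row0 -> MISS (open row0); precharges=6
Acc 9: bank0 row1 -> MISS (open row1); precharges=7
Acc 10: bank0 row1 -> HIT
Acc 11: bank1 row1 -> HIT
Acc 12: bank1 row4 -> MISS (open row4); precharges=8
Acc 13: bank0 row4 -> MISS (open row4); precharges=9
Acc 14: bank1 row0 -> MISS (open row0); precharges=10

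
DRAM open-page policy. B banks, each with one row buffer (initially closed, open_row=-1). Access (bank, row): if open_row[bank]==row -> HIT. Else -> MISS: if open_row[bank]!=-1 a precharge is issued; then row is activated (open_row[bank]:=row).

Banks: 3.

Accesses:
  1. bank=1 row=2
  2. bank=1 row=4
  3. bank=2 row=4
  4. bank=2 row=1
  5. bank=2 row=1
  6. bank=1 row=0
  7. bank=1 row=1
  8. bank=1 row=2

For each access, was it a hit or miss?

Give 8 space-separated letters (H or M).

Acc 1: bank1 row2 -> MISS (open row2); precharges=0
Acc 2: bank1 row4 -> MISS (open row4); precharges=1
Acc 3: bank2 row4 -> MISS (open row4); precharges=1
Acc 4: bank2 row1 -> MISS (open row1); precharges=2
Acc 5: bank2 row1 -> HIT
Acc 6: bank1 row0 -> MISS (open row0); precharges=3
Acc 7: bank1 row1 -> MISS (open row1); precharges=4
Acc 8: bank1 row2 -> MISS (open row2); precharges=5

Answer: M M M M H M M M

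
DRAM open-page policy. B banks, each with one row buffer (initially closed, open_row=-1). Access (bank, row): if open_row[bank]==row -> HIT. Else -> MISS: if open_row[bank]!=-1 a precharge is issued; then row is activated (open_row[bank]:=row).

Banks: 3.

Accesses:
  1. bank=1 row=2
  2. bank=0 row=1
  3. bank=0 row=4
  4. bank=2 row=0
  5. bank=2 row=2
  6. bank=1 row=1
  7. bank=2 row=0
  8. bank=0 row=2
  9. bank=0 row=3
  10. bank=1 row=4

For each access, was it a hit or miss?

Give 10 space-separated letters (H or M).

Answer: M M M M M M M M M M

Derivation:
Acc 1: bank1 row2 -> MISS (open row2); precharges=0
Acc 2: bank0 row1 -> MISS (open row1); precharges=0
Acc 3: bank0 row4 -> MISS (open row4); precharges=1
Acc 4: bank2 row0 -> MISS (open row0); precharges=1
Acc 5: bank2 row2 -> MISS (open row2); precharges=2
Acc 6: bank1 row1 -> MISS (open row1); precharges=3
Acc 7: bank2 row0 -> MISS (open row0); precharges=4
Acc 8: bank0 row2 -> MISS (open row2); precharges=5
Acc 9: bank0 row3 -> MISS (open row3); precharges=6
Acc 10: bank1 row4 -> MISS (open row4); precharges=7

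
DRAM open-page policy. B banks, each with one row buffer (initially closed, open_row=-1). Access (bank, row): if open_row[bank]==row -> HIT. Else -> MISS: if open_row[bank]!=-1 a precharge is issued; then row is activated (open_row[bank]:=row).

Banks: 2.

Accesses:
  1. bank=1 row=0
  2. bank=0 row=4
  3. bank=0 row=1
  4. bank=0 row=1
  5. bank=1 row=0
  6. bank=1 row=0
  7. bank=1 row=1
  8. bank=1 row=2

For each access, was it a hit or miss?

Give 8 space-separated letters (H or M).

Answer: M M M H H H M M

Derivation:
Acc 1: bank1 row0 -> MISS (open row0); precharges=0
Acc 2: bank0 row4 -> MISS (open row4); precharges=0
Acc 3: bank0 row1 -> MISS (open row1); precharges=1
Acc 4: bank0 row1 -> HIT
Acc 5: bank1 row0 -> HIT
Acc 6: bank1 row0 -> HIT
Acc 7: bank1 row1 -> MISS (open row1); precharges=2
Acc 8: bank1 row2 -> MISS (open row2); precharges=3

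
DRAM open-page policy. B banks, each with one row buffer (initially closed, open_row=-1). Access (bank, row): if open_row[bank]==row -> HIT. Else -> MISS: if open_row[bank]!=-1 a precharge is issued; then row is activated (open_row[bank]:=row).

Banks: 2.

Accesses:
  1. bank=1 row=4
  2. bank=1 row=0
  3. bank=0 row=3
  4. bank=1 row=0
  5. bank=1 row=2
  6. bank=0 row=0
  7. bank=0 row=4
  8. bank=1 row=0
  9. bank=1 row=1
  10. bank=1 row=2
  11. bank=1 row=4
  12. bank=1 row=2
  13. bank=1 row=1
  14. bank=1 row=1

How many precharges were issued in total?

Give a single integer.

Acc 1: bank1 row4 -> MISS (open row4); precharges=0
Acc 2: bank1 row0 -> MISS (open row0); precharges=1
Acc 3: bank0 row3 -> MISS (open row3); precharges=1
Acc 4: bank1 row0 -> HIT
Acc 5: bank1 row2 -> MISS (open row2); precharges=2
Acc 6: bank0 row0 -> MISS (open row0); precharges=3
Acc 7: bank0 row4 -> MISS (open row4); precharges=4
Acc 8: bank1 row0 -> MISS (open row0); precharges=5
Acc 9: bank1 row1 -> MISS (open row1); precharges=6
Acc 10: bank1 row2 -> MISS (open row2); precharges=7
Acc 11: bank1 row4 -> MISS (open row4); precharges=8
Acc 12: bank1 row2 -> MISS (open row2); precharges=9
Acc 13: bank1 row1 -> MISS (open row1); precharges=10
Acc 14: bank1 row1 -> HIT

Answer: 10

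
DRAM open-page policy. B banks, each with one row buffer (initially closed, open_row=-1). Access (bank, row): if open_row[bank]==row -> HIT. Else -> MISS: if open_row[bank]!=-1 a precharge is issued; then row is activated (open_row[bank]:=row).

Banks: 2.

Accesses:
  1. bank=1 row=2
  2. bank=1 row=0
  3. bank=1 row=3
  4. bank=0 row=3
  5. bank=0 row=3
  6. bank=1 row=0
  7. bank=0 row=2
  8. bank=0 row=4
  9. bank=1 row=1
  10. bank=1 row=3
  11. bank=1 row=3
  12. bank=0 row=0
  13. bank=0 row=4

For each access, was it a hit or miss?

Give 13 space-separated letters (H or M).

Acc 1: bank1 row2 -> MISS (open row2); precharges=0
Acc 2: bank1 row0 -> MISS (open row0); precharges=1
Acc 3: bank1 row3 -> MISS (open row3); precharges=2
Acc 4: bank0 row3 -> MISS (open row3); precharges=2
Acc 5: bank0 row3 -> HIT
Acc 6: bank1 row0 -> MISS (open row0); precharges=3
Acc 7: bank0 row2 -> MISS (open row2); precharges=4
Acc 8: bank0 row4 -> MISS (open row4); precharges=5
Acc 9: bank1 row1 -> MISS (open row1); precharges=6
Acc 10: bank1 row3 -> MISS (open row3); precharges=7
Acc 11: bank1 row3 -> HIT
Acc 12: bank0 row0 -> MISS (open row0); precharges=8
Acc 13: bank0 row4 -> MISS (open row4); precharges=9

Answer: M M M M H M M M M M H M M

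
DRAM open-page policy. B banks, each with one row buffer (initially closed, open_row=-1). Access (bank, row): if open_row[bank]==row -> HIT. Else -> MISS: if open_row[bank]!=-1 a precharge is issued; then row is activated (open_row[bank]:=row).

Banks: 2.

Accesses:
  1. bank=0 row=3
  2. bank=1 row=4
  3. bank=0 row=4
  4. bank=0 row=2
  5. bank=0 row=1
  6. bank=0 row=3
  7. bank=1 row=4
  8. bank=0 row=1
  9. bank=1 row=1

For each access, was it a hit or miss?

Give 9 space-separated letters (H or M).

Acc 1: bank0 row3 -> MISS (open row3); precharges=0
Acc 2: bank1 row4 -> MISS (open row4); precharges=0
Acc 3: bank0 row4 -> MISS (open row4); precharges=1
Acc 4: bank0 row2 -> MISS (open row2); precharges=2
Acc 5: bank0 row1 -> MISS (open row1); precharges=3
Acc 6: bank0 row3 -> MISS (open row3); precharges=4
Acc 7: bank1 row4 -> HIT
Acc 8: bank0 row1 -> MISS (open row1); precharges=5
Acc 9: bank1 row1 -> MISS (open row1); precharges=6

Answer: M M M M M M H M M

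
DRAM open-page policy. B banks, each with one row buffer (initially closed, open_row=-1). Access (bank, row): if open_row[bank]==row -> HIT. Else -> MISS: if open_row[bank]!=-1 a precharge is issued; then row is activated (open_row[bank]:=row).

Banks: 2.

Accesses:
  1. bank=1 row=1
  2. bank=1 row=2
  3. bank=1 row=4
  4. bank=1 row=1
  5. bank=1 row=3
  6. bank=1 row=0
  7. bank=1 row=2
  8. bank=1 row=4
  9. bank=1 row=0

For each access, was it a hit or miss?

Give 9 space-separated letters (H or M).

Acc 1: bank1 row1 -> MISS (open row1); precharges=0
Acc 2: bank1 row2 -> MISS (open row2); precharges=1
Acc 3: bank1 row4 -> MISS (open row4); precharges=2
Acc 4: bank1 row1 -> MISS (open row1); precharges=3
Acc 5: bank1 row3 -> MISS (open row3); precharges=4
Acc 6: bank1 row0 -> MISS (open row0); precharges=5
Acc 7: bank1 row2 -> MISS (open row2); precharges=6
Acc 8: bank1 row4 -> MISS (open row4); precharges=7
Acc 9: bank1 row0 -> MISS (open row0); precharges=8

Answer: M M M M M M M M M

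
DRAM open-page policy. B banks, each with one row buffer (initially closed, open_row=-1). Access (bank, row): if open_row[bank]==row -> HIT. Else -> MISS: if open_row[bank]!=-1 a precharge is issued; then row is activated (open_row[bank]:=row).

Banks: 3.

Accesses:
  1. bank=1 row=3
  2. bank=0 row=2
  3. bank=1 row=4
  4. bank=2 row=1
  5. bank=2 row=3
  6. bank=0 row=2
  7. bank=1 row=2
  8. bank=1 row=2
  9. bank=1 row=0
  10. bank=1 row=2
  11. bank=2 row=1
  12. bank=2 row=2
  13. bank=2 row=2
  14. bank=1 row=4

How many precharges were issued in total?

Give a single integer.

Answer: 8

Derivation:
Acc 1: bank1 row3 -> MISS (open row3); precharges=0
Acc 2: bank0 row2 -> MISS (open row2); precharges=0
Acc 3: bank1 row4 -> MISS (open row4); precharges=1
Acc 4: bank2 row1 -> MISS (open row1); precharges=1
Acc 5: bank2 row3 -> MISS (open row3); precharges=2
Acc 6: bank0 row2 -> HIT
Acc 7: bank1 row2 -> MISS (open row2); precharges=3
Acc 8: bank1 row2 -> HIT
Acc 9: bank1 row0 -> MISS (open row0); precharges=4
Acc 10: bank1 row2 -> MISS (open row2); precharges=5
Acc 11: bank2 row1 -> MISS (open row1); precharges=6
Acc 12: bank2 row2 -> MISS (open row2); precharges=7
Acc 13: bank2 row2 -> HIT
Acc 14: bank1 row4 -> MISS (open row4); precharges=8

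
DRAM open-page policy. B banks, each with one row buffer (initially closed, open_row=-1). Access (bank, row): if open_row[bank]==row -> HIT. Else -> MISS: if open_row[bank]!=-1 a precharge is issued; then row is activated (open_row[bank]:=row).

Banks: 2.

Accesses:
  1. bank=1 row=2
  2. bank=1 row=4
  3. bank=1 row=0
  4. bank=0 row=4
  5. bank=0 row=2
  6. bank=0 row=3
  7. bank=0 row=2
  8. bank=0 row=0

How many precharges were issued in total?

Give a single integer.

Answer: 6

Derivation:
Acc 1: bank1 row2 -> MISS (open row2); precharges=0
Acc 2: bank1 row4 -> MISS (open row4); precharges=1
Acc 3: bank1 row0 -> MISS (open row0); precharges=2
Acc 4: bank0 row4 -> MISS (open row4); precharges=2
Acc 5: bank0 row2 -> MISS (open row2); precharges=3
Acc 6: bank0 row3 -> MISS (open row3); precharges=4
Acc 7: bank0 row2 -> MISS (open row2); precharges=5
Acc 8: bank0 row0 -> MISS (open row0); precharges=6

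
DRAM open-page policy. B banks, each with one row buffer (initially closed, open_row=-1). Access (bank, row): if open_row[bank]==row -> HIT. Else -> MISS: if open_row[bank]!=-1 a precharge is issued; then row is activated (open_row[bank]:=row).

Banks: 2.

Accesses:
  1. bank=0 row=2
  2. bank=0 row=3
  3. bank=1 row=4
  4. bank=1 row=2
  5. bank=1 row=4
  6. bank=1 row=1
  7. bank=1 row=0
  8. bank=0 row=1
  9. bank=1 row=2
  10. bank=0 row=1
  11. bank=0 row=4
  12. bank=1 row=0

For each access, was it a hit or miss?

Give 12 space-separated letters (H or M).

Acc 1: bank0 row2 -> MISS (open row2); precharges=0
Acc 2: bank0 row3 -> MISS (open row3); precharges=1
Acc 3: bank1 row4 -> MISS (open row4); precharges=1
Acc 4: bank1 row2 -> MISS (open row2); precharges=2
Acc 5: bank1 row4 -> MISS (open row4); precharges=3
Acc 6: bank1 row1 -> MISS (open row1); precharges=4
Acc 7: bank1 row0 -> MISS (open row0); precharges=5
Acc 8: bank0 row1 -> MISS (open row1); precharges=6
Acc 9: bank1 row2 -> MISS (open row2); precharges=7
Acc 10: bank0 row1 -> HIT
Acc 11: bank0 row4 -> MISS (open row4); precharges=8
Acc 12: bank1 row0 -> MISS (open row0); precharges=9

Answer: M M M M M M M M M H M M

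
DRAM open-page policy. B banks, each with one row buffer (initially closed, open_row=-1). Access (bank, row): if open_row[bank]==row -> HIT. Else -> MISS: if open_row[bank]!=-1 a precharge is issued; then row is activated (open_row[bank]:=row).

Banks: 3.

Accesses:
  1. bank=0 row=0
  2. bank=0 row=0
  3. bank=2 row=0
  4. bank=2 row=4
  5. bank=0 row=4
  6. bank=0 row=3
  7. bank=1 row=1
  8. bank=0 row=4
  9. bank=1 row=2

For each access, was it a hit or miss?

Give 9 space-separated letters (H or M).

Answer: M H M M M M M M M

Derivation:
Acc 1: bank0 row0 -> MISS (open row0); precharges=0
Acc 2: bank0 row0 -> HIT
Acc 3: bank2 row0 -> MISS (open row0); precharges=0
Acc 4: bank2 row4 -> MISS (open row4); precharges=1
Acc 5: bank0 row4 -> MISS (open row4); precharges=2
Acc 6: bank0 row3 -> MISS (open row3); precharges=3
Acc 7: bank1 row1 -> MISS (open row1); precharges=3
Acc 8: bank0 row4 -> MISS (open row4); precharges=4
Acc 9: bank1 row2 -> MISS (open row2); precharges=5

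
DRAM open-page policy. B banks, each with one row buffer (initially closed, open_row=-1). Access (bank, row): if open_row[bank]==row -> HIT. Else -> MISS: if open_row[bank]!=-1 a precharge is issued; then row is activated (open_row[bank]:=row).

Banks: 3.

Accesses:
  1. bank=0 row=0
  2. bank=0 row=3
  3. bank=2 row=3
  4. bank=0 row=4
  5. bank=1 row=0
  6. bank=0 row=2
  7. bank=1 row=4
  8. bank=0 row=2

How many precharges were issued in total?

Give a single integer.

Answer: 4

Derivation:
Acc 1: bank0 row0 -> MISS (open row0); precharges=0
Acc 2: bank0 row3 -> MISS (open row3); precharges=1
Acc 3: bank2 row3 -> MISS (open row3); precharges=1
Acc 4: bank0 row4 -> MISS (open row4); precharges=2
Acc 5: bank1 row0 -> MISS (open row0); precharges=2
Acc 6: bank0 row2 -> MISS (open row2); precharges=3
Acc 7: bank1 row4 -> MISS (open row4); precharges=4
Acc 8: bank0 row2 -> HIT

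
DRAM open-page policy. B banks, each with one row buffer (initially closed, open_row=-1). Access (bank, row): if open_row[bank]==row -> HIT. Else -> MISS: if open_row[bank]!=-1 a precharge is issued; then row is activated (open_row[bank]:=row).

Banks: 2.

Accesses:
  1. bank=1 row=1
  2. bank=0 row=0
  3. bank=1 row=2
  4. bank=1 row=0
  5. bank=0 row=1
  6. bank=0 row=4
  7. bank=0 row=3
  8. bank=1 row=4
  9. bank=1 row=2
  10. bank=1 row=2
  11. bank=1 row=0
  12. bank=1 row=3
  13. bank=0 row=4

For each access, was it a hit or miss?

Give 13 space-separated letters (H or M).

Acc 1: bank1 row1 -> MISS (open row1); precharges=0
Acc 2: bank0 row0 -> MISS (open row0); precharges=0
Acc 3: bank1 row2 -> MISS (open row2); precharges=1
Acc 4: bank1 row0 -> MISS (open row0); precharges=2
Acc 5: bank0 row1 -> MISS (open row1); precharges=3
Acc 6: bank0 row4 -> MISS (open row4); precharges=4
Acc 7: bank0 row3 -> MISS (open row3); precharges=5
Acc 8: bank1 row4 -> MISS (open row4); precharges=6
Acc 9: bank1 row2 -> MISS (open row2); precharges=7
Acc 10: bank1 row2 -> HIT
Acc 11: bank1 row0 -> MISS (open row0); precharges=8
Acc 12: bank1 row3 -> MISS (open row3); precharges=9
Acc 13: bank0 row4 -> MISS (open row4); precharges=10

Answer: M M M M M M M M M H M M M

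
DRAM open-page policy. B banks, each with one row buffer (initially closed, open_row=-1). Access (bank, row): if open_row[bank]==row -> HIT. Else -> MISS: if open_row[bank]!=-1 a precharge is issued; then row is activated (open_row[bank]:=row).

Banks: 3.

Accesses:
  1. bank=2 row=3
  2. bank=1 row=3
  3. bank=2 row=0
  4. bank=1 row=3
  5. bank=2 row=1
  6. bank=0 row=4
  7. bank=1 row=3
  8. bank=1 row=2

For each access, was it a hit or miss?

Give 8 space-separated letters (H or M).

Answer: M M M H M M H M

Derivation:
Acc 1: bank2 row3 -> MISS (open row3); precharges=0
Acc 2: bank1 row3 -> MISS (open row3); precharges=0
Acc 3: bank2 row0 -> MISS (open row0); precharges=1
Acc 4: bank1 row3 -> HIT
Acc 5: bank2 row1 -> MISS (open row1); precharges=2
Acc 6: bank0 row4 -> MISS (open row4); precharges=2
Acc 7: bank1 row3 -> HIT
Acc 8: bank1 row2 -> MISS (open row2); precharges=3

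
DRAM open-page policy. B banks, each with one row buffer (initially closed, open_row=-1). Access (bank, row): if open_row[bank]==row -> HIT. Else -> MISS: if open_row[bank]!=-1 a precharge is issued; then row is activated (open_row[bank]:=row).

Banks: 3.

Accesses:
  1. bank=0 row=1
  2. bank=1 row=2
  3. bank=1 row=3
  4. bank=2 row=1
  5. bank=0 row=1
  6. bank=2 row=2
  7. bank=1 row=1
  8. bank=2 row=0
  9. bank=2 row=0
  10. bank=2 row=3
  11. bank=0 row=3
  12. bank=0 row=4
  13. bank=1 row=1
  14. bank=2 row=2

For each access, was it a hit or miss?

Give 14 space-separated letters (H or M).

Acc 1: bank0 row1 -> MISS (open row1); precharges=0
Acc 2: bank1 row2 -> MISS (open row2); precharges=0
Acc 3: bank1 row3 -> MISS (open row3); precharges=1
Acc 4: bank2 row1 -> MISS (open row1); precharges=1
Acc 5: bank0 row1 -> HIT
Acc 6: bank2 row2 -> MISS (open row2); precharges=2
Acc 7: bank1 row1 -> MISS (open row1); precharges=3
Acc 8: bank2 row0 -> MISS (open row0); precharges=4
Acc 9: bank2 row0 -> HIT
Acc 10: bank2 row3 -> MISS (open row3); precharges=5
Acc 11: bank0 row3 -> MISS (open row3); precharges=6
Acc 12: bank0 row4 -> MISS (open row4); precharges=7
Acc 13: bank1 row1 -> HIT
Acc 14: bank2 row2 -> MISS (open row2); precharges=8

Answer: M M M M H M M M H M M M H M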